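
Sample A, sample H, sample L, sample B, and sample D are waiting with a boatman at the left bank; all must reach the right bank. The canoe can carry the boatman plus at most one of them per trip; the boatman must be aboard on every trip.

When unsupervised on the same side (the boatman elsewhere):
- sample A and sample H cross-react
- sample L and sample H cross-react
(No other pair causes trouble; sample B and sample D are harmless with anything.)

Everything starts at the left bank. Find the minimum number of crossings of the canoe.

Counting alone: the boatman can take at most 1 across per trip to the right bank, so moving all 5 needs at least 5 loaded trips out, with a return between consecutive ones — at least 9 crossings.
The safety rule pushes this higher. Following every safe sequence of crossings, the most of the 5 that can be at the right bank as the canoe arrives there on crossing 9 is 4 — never all 5.
So no plan with fewer than 11 crossings exists, and this one achieves 11:
1. Boatman goes to the right bank with sample H.  [the left bank: sample A, sample B, sample D, sample L | the right bank: sample H]
2. Boatman goes back to the left bank alone.  [the left bank: sample A, sample B, sample D, sample L | the right bank: sample H]
3. Boatman goes to the right bank with sample A.  [the left bank: sample B, sample D, sample L | the right bank: sample A, sample H]
4. Boatman goes back to the left bank with sample H.  [the left bank: sample B, sample D, sample H, sample L | the right bank: sample A]
5. Boatman goes to the right bank with sample L.  [the left bank: sample B, sample D, sample H | the right bank: sample A, sample L]
6. Boatman goes back to the left bank alone.  [the left bank: sample B, sample D, sample H | the right bank: sample A, sample L]
7. Boatman goes to the right bank with sample B.  [the left bank: sample D, sample H | the right bank: sample A, sample B, sample L]
8. Boatman goes back to the left bank alone.  [the left bank: sample D, sample H | the right bank: sample A, sample B, sample L]
9. Boatman goes to the right bank with sample D.  [the left bank: sample H | the right bank: sample A, sample B, sample D, sample L]
10. Boatman goes back to the left bank alone.  [the left bank: sample H | the right bank: sample A, sample B, sample D, sample L]
11. Boatman goes to the right bank with sample H.  [the left bank: — | the right bank: sample A, sample B, sample D, sample H, sample L]

11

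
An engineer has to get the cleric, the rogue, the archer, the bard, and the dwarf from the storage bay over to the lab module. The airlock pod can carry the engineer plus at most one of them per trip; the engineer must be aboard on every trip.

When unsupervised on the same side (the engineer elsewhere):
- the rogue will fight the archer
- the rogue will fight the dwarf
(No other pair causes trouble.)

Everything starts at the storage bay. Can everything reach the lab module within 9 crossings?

Counting alone: the engineer can take at most 1 across per trip to the lab module, so moving all 5 needs at least 5 loaded trips out, with a return between consecutive ones — at least 9 crossings.
The safety rule pushes this higher. Following every safe sequence of crossings, the most of the 5 that can be at the lab module as the airlock pod arrives there on crossing 9 is 4 — never all 5.
So the move cannot be finished within 9 crossings. (The shortest complete plan takes 11:)
1. Engineer goes to the lab module with the rogue.  [the storage bay: the archer, the bard, the cleric, the dwarf | the lab module: the rogue]
2. Engineer goes back to the storage bay alone.  [the storage bay: the archer, the bard, the cleric, the dwarf | the lab module: the rogue]
3. Engineer goes to the lab module with the cleric.  [the storage bay: the archer, the bard, the dwarf | the lab module: the cleric, the rogue]
4. Engineer goes back to the storage bay alone.  [the storage bay: the archer, the bard, the dwarf | the lab module: the cleric, the rogue]
5. Engineer goes to the lab module with the archer.  [the storage bay: the bard, the dwarf | the lab module: the archer, the cleric, the rogue]
6. Engineer goes back to the storage bay with the rogue.  [the storage bay: the bard, the dwarf, the rogue | the lab module: the archer, the cleric]
7. Engineer goes to the lab module with the dwarf.  [the storage bay: the bard, the rogue | the lab module: the archer, the cleric, the dwarf]
8. Engineer goes back to the storage bay alone.  [the storage bay: the bard, the rogue | the lab module: the archer, the cleric, the dwarf]
9. Engineer goes to the lab module with the bard.  [the storage bay: the rogue | the lab module: the archer, the bard, the cleric, the dwarf]
10. Engineer goes back to the storage bay alone.  [the storage bay: the rogue | the lab module: the archer, the bard, the cleric, the dwarf]
11. Engineer goes to the lab module with the rogue.  [the storage bay: — | the lab module: the archer, the bard, the cleric, the dwarf, the rogue]

No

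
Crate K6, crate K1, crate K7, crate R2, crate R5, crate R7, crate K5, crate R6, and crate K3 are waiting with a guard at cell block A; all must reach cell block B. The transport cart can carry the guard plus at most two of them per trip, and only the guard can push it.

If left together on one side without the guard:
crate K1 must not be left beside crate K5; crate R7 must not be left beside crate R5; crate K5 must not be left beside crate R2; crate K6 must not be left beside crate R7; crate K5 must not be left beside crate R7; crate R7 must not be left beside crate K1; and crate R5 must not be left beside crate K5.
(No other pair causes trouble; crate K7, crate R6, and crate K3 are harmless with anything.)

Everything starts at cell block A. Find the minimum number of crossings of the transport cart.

Counting alone: the guard can take at most 2 across per trip to cell block B, so moving all 9 needs at least 5 loaded trips out, with a return between consecutive ones — at least 9 crossings.
The safety rule pushes this higher. Following every safe sequence of crossings, the most of the 9 that can be at cell block B as the transport cart arrives there on crossings 9, 11, 13 is 6, 7, 8 respectively — never all 9.
So no plan with fewer than 15 crossings exists, and this one achieves 15:
1. Guard goes to cell block B with crate K5 and crate R7.  [cell block A: crate K1, crate K3, crate K6, crate K7, crate R2, crate R5, crate R6 | cell block B: crate K5, crate R7]
2. Guard goes back to cell block A with crate R7.  [cell block A: crate K1, crate K3, crate K6, crate K7, crate R2, crate R5, crate R6, crate R7 | cell block B: crate K5]
3. Guard goes to cell block B with crate K6 and crate R7.  [cell block A: crate K1, crate K3, crate K7, crate R2, crate R5, crate R6 | cell block B: crate K5, crate K6, crate R7]
4. Guard goes back to cell block A with crate R7.  [cell block A: crate K1, crate K3, crate K7, crate R2, crate R5, crate R6, crate R7 | cell block B: crate K5, crate K6]
5. Guard goes to cell block B with crate K1 and crate R5.  [cell block A: crate K3, crate K7, crate R2, crate R6, crate R7 | cell block B: crate K1, crate K5, crate K6, crate R5]
6. Guard goes back to cell block A with crate K5.  [cell block A: crate K3, crate K5, crate K7, crate R2, crate R6, crate R7 | cell block B: crate K1, crate K6, crate R5]
7. Guard goes to cell block B with crate K5 and crate K7.  [cell block A: crate K3, crate R2, crate R6, crate R7 | cell block B: crate K1, crate K5, crate K6, crate K7, crate R5]
8. Guard goes back to cell block A with crate K5.  [cell block A: crate K3, crate K5, crate R2, crate R6, crate R7 | cell block B: crate K1, crate K6, crate K7, crate R5]
9. Guard goes to cell block B with crate R2 and crate R7.  [cell block A: crate K3, crate K5, crate R6 | cell block B: crate K1, crate K6, crate K7, crate R2, crate R5, crate R7]
10. Guard goes back to cell block A with crate R7.  [cell block A: crate K3, crate K5, crate R6, crate R7 | cell block B: crate K1, crate K6, crate K7, crate R2, crate R5]
11. Guard goes to cell block B with crate R6 and crate R7.  [cell block A: crate K3, crate K5 | cell block B: crate K1, crate K6, crate K7, crate R2, crate R5, crate R6, crate R7]
12. Guard goes back to cell block A with crate R7.  [cell block A: crate K3, crate K5, crate R7 | cell block B: crate K1, crate K6, crate K7, crate R2, crate R5, crate R6]
13. Guard goes to cell block B with crate K3 and crate R7.  [cell block A: crate K5 | cell block B: crate K1, crate K3, crate K6, crate K7, crate R2, crate R5, crate R6, crate R7]
14. Guard goes back to cell block A with crate R7.  [cell block A: crate K5, crate R7 | cell block B: crate K1, crate K3, crate K6, crate K7, crate R2, crate R5, crate R6]
15. Guard goes to cell block B with crate K5 and crate R7.  [cell block A: — | cell block B: crate K1, crate K3, crate K5, crate K6, crate K7, crate R2, crate R5, crate R6, crate R7]

15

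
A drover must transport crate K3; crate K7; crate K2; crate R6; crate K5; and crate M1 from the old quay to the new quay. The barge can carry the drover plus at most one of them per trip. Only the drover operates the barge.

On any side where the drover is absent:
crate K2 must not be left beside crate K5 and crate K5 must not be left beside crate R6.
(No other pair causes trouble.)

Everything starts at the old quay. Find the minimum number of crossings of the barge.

Counting alone: the drover can take at most 1 across per trip to the new quay, so moving all 6 needs at least 6 loaded trips out, with a return between consecutive ones — at least 11 crossings.
The safety rule pushes this higher. Following every safe sequence of crossings, the most of the 6 that can be at the new quay as the barge arrives there on crossing 11 is 5 — never all 6.
So no plan with fewer than 13 crossings exists, and this one achieves 13:
1. Drover goes to the new quay with crate K5.  [the old quay: crate K2, crate K3, crate K7, crate M1, crate R6 | the new quay: crate K5]
2. Drover goes back to the old quay alone.  [the old quay: crate K2, crate K3, crate K7, crate M1, crate R6 | the new quay: crate K5]
3. Drover goes to the new quay with crate K3.  [the old quay: crate K2, crate K7, crate M1, crate R6 | the new quay: crate K3, crate K5]
4. Drover goes back to the old quay alone.  [the old quay: crate K2, crate K7, crate M1, crate R6 | the new quay: crate K3, crate K5]
5. Drover goes to the new quay with crate K7.  [the old quay: crate K2, crate M1, crate R6 | the new quay: crate K3, crate K5, crate K7]
6. Drover goes back to the old quay alone.  [the old quay: crate K2, crate M1, crate R6 | the new quay: crate K3, crate K5, crate K7]
7. Drover goes to the new quay with crate K2.  [the old quay: crate M1, crate R6 | the new quay: crate K2, crate K3, crate K5, crate K7]
8. Drover goes back to the old quay with crate K5.  [the old quay: crate K5, crate M1, crate R6 | the new quay: crate K2, crate K3, crate K7]
9. Drover goes to the new quay with crate R6.  [the old quay: crate K5, crate M1 | the new quay: crate K2, crate K3, crate K7, crate R6]
10. Drover goes back to the old quay alone.  [the old quay: crate K5, crate M1 | the new quay: crate K2, crate K3, crate K7, crate R6]
11. Drover goes to the new quay with crate M1.  [the old quay: crate K5 | the new quay: crate K2, crate K3, crate K7, crate M1, crate R6]
12. Drover goes back to the old quay alone.  [the old quay: crate K5 | the new quay: crate K2, crate K3, crate K7, crate M1, crate R6]
13. Drover goes to the new quay with crate K5.  [the old quay: — | the new quay: crate K2, crate K3, crate K5, crate K7, crate M1, crate R6]

13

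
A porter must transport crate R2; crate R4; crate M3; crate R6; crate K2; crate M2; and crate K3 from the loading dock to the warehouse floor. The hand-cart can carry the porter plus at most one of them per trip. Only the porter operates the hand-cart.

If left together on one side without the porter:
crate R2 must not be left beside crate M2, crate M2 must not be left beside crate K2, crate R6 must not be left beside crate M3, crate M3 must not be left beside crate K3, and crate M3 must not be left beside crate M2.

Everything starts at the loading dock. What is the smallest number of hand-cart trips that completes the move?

impossible

Whatever the first load, the items left behind include a forbidden pair without the porter. No opening move is safe, so no plan exists.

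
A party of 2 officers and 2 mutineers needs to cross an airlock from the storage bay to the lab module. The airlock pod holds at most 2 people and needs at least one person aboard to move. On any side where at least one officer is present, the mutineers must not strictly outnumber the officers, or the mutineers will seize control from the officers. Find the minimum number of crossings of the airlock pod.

Counting alone: each trip to the lab module takes at most 2 across and each return brings at least 1 back, so after t trips out (and t−1 returns) at most 2t − (t−1) of the 4 are across; that first reaches 4 at t = 3, so at least 5 crossings are needed.
The plan below uses exactly 5 crossings, so it is optimal:
1. 2 mutineers → the lab module.  (the storage bay: 2O 0M; the lab module: 0O 2M)
2. 1 mutineer ← the storage bay.  (the storage bay: 2O 1M; the lab module: 0O 1M)
3. 2 officers → the lab module.  (the storage bay: 0O 1M; the lab module: 2O 1M)
4. 1 mutineer ← the storage bay.  (the storage bay: 0O 2M; the lab module: 2O 0M)
5. 2 mutineers → the lab module.  (the storage bay: 0O 0M; the lab module: 2O 2M)

5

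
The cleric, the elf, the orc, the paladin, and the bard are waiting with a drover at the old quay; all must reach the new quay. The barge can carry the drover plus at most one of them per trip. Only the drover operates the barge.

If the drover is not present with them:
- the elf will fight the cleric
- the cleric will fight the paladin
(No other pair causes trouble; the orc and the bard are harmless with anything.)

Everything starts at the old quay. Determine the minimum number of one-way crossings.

11

Counting alone: the drover can take at most 1 across per trip to the new quay, so moving all 5 needs at least 5 loaded trips out, with a return between consecutive ones — at least 9 crossings.
The safety rule pushes this higher. Following every safe sequence of crossings, the most of the 5 that can be at the new quay as the barge arrives there on crossing 9 is 4 — never all 5.
So no plan with fewer than 11 crossings exists, and this one achieves 11:
1. Drover goes to the new quay with the cleric.
2. Drover goes back to the old quay alone.
3. Drover goes to the new quay with the elf.
4. Drover goes back to the old quay with the cleric.
5. Drover goes to the new quay with the paladin.
6. Drover goes back to the old quay alone.
7. Drover goes to the new quay with the orc.
8. Drover goes back to the old quay alone.
9. Drover goes to the new quay with the bard.
10. Drover goes back to the old quay alone.
11. Drover goes to the new quay with the cleric.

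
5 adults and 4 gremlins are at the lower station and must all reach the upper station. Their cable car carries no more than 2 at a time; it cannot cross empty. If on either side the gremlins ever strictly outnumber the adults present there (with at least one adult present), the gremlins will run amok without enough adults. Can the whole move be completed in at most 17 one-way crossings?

Yes

Yes — this plan uses 15 crossings (≤ 17):
1. 2 gremlins → the upper station.  (the lower station: 5A 2G; the upper station: 0A 2G)
2. 1 gremlin ← the lower station.  (the lower station: 5A 3G; the upper station: 0A 1G)
3. 2 gremlins → the upper station.  (the lower station: 5A 1G; the upper station: 0A 3G)
4. 1 gremlin ← the lower station.  (the lower station: 5A 2G; the upper station: 0A 2G)
5. 2 adults → the upper station.  (the lower station: 3A 2G; the upper station: 2A 2G)
6. 1 gremlin ← the lower station.  (the lower station: 3A 3G; the upper station: 2A 1G)
7. 1 adult and 1 gremlin → the upper station.  (the lower station: 2A 2G; the upper station: 3A 2G)
8. 1 adult ← the lower station.  (the lower station: 3A 2G; the upper station: 2A 2G)
9. 1 adult and 1 gremlin → the upper station.  (the lower station: 2A 1G; the upper station: 3A 3G)
10. 1 gremlin ← the lower station.  (the lower station: 2A 2G; the upper station: 3A 2G)
11. 1 adult and 1 gremlin → the upper station.  (the lower station: 1A 1G; the upper station: 4A 3G)
12. 1 adult ← the lower station.  (the lower station: 2A 1G; the upper station: 3A 3G)
13. 1 adult and 1 gremlin → the upper station.  (the lower station: 1A 0G; the upper station: 4A 4G)
14. 1 gremlin ← the lower station.  (the lower station: 1A 1G; the upper station: 4A 3G)
15. 1 adult and 1 gremlin → the upper station.  (the lower station: 0A 0G; the upper station: 5A 4G)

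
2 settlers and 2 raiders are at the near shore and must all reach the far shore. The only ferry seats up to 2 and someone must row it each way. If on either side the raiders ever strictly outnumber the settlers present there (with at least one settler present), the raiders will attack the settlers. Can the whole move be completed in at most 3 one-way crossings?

No

Counting alone: each trip to the far shore takes at most 2 across and each return brings at least 1 back, so after t trips out (and t−1 returns) at most 2t − (t−1) of the 4 are across; that first reaches 4 at t = 3, so at least 5 crossings are needed.
Since 3 < 5, 3 crossings cannot be enough. (The shortest complete plan in fact takes 5:)
1. 2 raiders → the far shore.  (the near shore: 2S 0R; the far shore: 0S 2R)
2. 1 raider ← the near shore.  (the near shore: 2S 1R; the far shore: 0S 1R)
3. 2 settlers → the far shore.  (the near shore: 0S 1R; the far shore: 2S 1R)
4. 1 raider ← the near shore.  (the near shore: 0S 2R; the far shore: 2S 0R)
5. 2 raiders → the far shore.  (the near shore: 0S 0R; the far shore: 2S 2R)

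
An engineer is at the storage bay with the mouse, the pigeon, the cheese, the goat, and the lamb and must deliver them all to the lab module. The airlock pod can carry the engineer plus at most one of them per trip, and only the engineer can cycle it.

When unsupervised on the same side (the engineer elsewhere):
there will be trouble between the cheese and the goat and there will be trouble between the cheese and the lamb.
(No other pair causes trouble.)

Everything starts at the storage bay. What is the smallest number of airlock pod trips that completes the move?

Counting alone: the engineer can take at most 1 across per trip to the lab module, so moving all 5 needs at least 5 loaded trips out, with a return between consecutive ones — at least 9 crossings.
The safety rule pushes this higher. Following every safe sequence of crossings, the most of the 5 that can be at the lab module as the airlock pod arrives there on crossing 9 is 4 — never all 5.
So no plan with fewer than 11 crossings exists, and this one achieves 11:
1. Engineer goes to the lab module with the cheese.
2. Engineer goes back to the storage bay alone.
3. Engineer goes to the lab module with the mouse.
4. Engineer goes back to the storage bay alone.
5. Engineer goes to the lab module with the pigeon.
6. Engineer goes back to the storage bay alone.
7. Engineer goes to the lab module with the goat.
8. Engineer goes back to the storage bay with the cheese.
9. Engineer goes to the lab module with the lamb.
10. Engineer goes back to the storage bay alone.
11. Engineer goes to the lab module with the cheese.

11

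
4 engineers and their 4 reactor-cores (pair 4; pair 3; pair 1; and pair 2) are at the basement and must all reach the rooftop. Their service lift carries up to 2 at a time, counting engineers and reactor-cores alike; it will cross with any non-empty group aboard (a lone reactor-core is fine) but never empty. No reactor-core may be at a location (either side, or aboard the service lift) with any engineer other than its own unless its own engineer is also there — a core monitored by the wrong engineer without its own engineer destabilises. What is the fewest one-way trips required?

Following every safe sequence of crossings from the start, the most of the 8 that can be at the rooftop as the service lift arrives there on crossings 1, 3, 5 is 2, 3, 4 respectively; the best ever achieved is 4 of 8.
From crossing 7 on, no configuration arises that was not already reachable earlier: only 44 distinct safe configurations (who is on which side, and where the service lift is) can ever be reached, none of them has everyone across, and every continuation just revisits them. So no valid plan exists.

impossible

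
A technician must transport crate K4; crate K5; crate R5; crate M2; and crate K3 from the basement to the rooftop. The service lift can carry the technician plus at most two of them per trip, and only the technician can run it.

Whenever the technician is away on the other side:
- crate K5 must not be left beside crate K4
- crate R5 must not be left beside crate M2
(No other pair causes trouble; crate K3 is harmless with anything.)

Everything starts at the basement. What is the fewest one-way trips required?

5

Counting alone: the technician can take at most 2 across per trip to the rooftop, so moving all 5 needs at least 3 loaded trips out, with a return between consecutive ones — at least 5 crossings.
The plan below uses exactly 5 crossings, so it is optimal:
1. Technician goes to the rooftop with crate K4 and crate R5.
2. Technician goes back to the basement alone.
3. Technician goes to the rooftop with crate K3.
4. Technician goes back to the basement alone.
5. Technician goes to the rooftop with crate K5 and crate M2.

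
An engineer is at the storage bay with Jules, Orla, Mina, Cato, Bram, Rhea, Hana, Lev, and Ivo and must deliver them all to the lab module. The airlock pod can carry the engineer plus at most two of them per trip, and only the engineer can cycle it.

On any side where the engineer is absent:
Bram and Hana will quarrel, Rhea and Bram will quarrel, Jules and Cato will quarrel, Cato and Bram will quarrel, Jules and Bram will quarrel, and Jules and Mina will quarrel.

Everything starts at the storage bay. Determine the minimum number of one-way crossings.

15

Counting alone: the engineer can take at most 2 across per trip to the lab module, so moving all 9 needs at least 5 loaded trips out, with a return between consecutive ones — at least 9 crossings.
The safety rule pushes this higher. Following every safe sequence of crossings, the most of the 9 that can be at the lab module as the airlock pod arrives there on crossings 9, 11, 13 is 6, 7, 8 respectively — never all 9.
So no plan with fewer than 15 crossings exists, and this one achieves 15:
1. Engineer goes to the lab module with Bram and Jules.
2. Engineer goes back to the storage bay with Jules.
3. Engineer goes to the lab module with Jules and Orla.
4. Engineer goes back to the storage bay with Jules.
5. Engineer goes to the lab module with Jules and Mina.
6. Engineer goes back to the storage bay with Jules.
7. Engineer goes to the lab module with Jules and Lev.
8. Engineer goes back to the storage bay with Jules.
9. Engineer goes to the lab module with Ivo and Jules.
10. Engineer goes back to the storage bay with Jules.
11. Engineer goes to the lab module with Cato and Rhea.
12. Engineer goes back to the storage bay with Bram.
13. Engineer goes to the lab module with Hana and Jules.
14. Engineer goes back to the storage bay with Jules.
15. Engineer goes to the lab module with Bram and Jules.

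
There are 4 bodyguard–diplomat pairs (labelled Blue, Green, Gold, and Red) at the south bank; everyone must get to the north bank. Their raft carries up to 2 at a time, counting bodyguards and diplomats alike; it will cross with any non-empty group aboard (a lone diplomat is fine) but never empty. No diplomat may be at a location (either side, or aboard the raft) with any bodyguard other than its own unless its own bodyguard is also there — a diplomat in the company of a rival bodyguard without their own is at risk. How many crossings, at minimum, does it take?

impossible

Following every safe sequence of crossings from the start, the most of the 8 that can be at the north bank as the raft arrives there on crossings 1, 3, 5 is 2, 3, 4 respectively; the best ever achieved is 4 of 8.
From crossing 7 on, no configuration arises that was not already reachable earlier: only 44 distinct safe configurations (who is on which side, and where the raft is) can ever be reached, none of them has everyone across, and every continuation just revisits them. So no valid plan exists.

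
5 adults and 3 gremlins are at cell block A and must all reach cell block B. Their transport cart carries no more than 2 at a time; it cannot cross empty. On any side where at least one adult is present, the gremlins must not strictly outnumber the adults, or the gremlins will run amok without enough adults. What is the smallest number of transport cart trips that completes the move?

Counting alone: each trip to cell block B takes at most 2 across and each return brings at least 1 back, so after t trips out (and t−1 returns) at most 2t − (t−1) of the 8 are across; that first reaches 8 at t = 7, so at least 13 crossings are needed.
The plan below uses exactly 13 crossings, so it is optimal:
1. 2 gremlins → cell block B.  (cell block A: 5A 1G; cell block B: 0A 2G)
2. 1 gremlin ← cell block A.  (cell block A: 5A 2G; cell block B: 0A 1G)
3. 2 gremlins → cell block B.  (cell block A: 5A 0G; cell block B: 0A 3G)
4. 1 gremlin ← cell block A.  (cell block A: 5A 1G; cell block B: 0A 2G)
5. 2 adults → cell block B.  (cell block A: 3A 1G; cell block B: 2A 2G)
6. 1 gremlin ← cell block A.  (cell block A: 3A 2G; cell block B: 2A 1G)
7. 1 adult and 1 gremlin → cell block B.  (cell block A: 2A 1G; cell block B: 3A 2G)
8. 1 gremlin ← cell block A.  (cell block A: 2A 2G; cell block B: 3A 1G)
9. 2 gremlins → cell block B.  (cell block A: 2A 0G; cell block B: 3A 3G)
10. 1 gremlin ← cell block A.  (cell block A: 2A 1G; cell block B: 3A 2G)
11. 1 adult and 1 gremlin → cell block B.  (cell block A: 1A 0G; cell block B: 4A 3G)
12. 1 gremlin ← cell block A.  (cell block A: 1A 1G; cell block B: 4A 2G)
13. 1 adult and 1 gremlin → cell block B.  (cell block A: 0A 0G; cell block B: 5A 3G)

13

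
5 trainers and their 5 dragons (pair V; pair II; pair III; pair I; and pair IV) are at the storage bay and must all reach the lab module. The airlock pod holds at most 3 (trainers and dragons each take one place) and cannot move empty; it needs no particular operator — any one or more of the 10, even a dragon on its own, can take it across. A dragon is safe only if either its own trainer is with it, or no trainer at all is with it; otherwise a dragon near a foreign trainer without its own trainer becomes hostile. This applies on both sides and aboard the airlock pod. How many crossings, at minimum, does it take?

11

Counting alone: each trip to the lab module takes at most 3 across and each return brings at least 1 back, so after t trips out (and t−1 returns) at most 3t − (t−1) of the 10 are across; that first reaches 10 at t = 5, so at least 9 crossings are needed.
The safety rule pushes this higher. Following every safe sequence of crossings, the most of the 10 that can be at the lab module as the airlock pod arrives there on crossing 9 is 9 — never all 10.
So no plan with fewer than 11 crossings exists, and this one achieves 11:
1. dragon V and trainer V cross → the lab module.
2. trainer V crosses ← the storage bay.
3. dragon I, dragon II, and dragon III cross → the lab module.
4. dragon V crosses ← the storage bay.
5. trainer I, trainer II, and trainer III cross → the lab module.
6. dragon II and trainer II cross ← the storage bay.
7. trainer II, trainer IV, and trainer V cross → the lab module.
8. dragon III crosses ← the storage bay.
9. dragon II and dragon V cross → the lab module.
10. dragon V crosses ← the storage bay.
11. dragon III, dragon IV, and dragon V cross → the lab module.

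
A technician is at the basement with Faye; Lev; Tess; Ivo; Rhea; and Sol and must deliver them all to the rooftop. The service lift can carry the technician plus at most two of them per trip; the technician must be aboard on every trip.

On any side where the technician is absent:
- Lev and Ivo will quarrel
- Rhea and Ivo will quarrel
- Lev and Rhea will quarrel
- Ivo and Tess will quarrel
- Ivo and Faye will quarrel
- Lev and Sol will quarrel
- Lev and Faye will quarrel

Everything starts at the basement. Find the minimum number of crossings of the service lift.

Counting alone: the technician can take at most 2 across per trip to the rooftop, so moving all 6 needs at least 3 loaded trips out, with a return between consecutive ones — at least 5 crossings.
The safety rule pushes this higher. Following every safe sequence of crossings, the most of the 6 that can be at the rooftop as the service lift arrives there on crossings 5, 7 is 4, 5 respectively — never all 6.
So no plan with fewer than 9 crossings exists, and this one achieves 9:
1. Technician goes to the rooftop with Ivo and Lev.
2. Technician goes back to the basement with Lev.
3. Technician goes to the rooftop with Lev and Tess.
4. Technician goes back to the basement with Ivo.
5. Technician goes to the rooftop with Faye and Rhea.
6. Technician goes back to the basement with Lev.
7. Technician goes to the rooftop with Lev and Sol.
8. Technician goes back to the basement with Lev.
9. Technician goes to the rooftop with Ivo and Lev.

9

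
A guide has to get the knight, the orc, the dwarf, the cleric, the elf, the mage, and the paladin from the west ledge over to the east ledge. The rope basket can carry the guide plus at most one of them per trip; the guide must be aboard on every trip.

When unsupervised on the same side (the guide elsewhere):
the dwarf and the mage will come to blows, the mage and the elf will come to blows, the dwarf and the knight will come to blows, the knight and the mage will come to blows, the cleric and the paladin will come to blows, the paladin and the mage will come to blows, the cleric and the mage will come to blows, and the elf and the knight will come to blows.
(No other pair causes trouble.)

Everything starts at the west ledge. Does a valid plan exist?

No

Whatever the first load, the items left behind include a forbidden pair without the guide. No opening move is safe, so no plan exists.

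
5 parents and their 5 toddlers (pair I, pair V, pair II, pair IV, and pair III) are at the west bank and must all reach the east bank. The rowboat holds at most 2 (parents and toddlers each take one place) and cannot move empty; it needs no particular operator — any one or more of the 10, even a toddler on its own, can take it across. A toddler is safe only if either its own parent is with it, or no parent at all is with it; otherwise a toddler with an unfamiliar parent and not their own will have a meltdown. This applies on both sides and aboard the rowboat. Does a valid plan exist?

Following every safe sequence of crossings from the start, the most of the 10 that can be at the east bank as the rowboat arrives there on crossings 1, 3, 5, 7 is 2, 3, 4, 5 respectively; the best ever achieved is 5 of 10.
From crossing 9 on, no configuration arises that was not already reachable earlier: only 82 distinct safe configurations (who is on which side, and where the rowboat is) can ever be reached, none of them has everyone across, and every continuation just revisits them. So no valid plan exists.

No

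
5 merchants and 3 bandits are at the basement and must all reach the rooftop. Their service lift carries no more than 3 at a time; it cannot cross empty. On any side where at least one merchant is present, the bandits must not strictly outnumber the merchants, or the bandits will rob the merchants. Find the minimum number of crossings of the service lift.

Counting alone: each trip to the rooftop takes at most 3 across and each return brings at least 1 back, so after t trips out (and t−1 returns) at most 3t − (t−1) of the 8 are across; that first reaches 8 at t = 4, so at least 7 crossings are needed.
The plan below uses exactly 7 crossings, so it is optimal:
1. 2 bandits → the rooftop.  (the basement: 5M 1B; the rooftop: 0M 2B)
2. 1 bandit ← the basement.  (the basement: 5M 2B; the rooftop: 0M 1B)
3. 2 merchants and 1 bandit → the rooftop.  (the basement: 3M 1B; the rooftop: 2M 2B)
4. 1 bandit ← the basement.  (the basement: 3M 2B; the rooftop: 2M 1B)
5. 1 merchant and 2 bandits → the rooftop.  (the basement: 2M 0B; the rooftop: 3M 3B)
6. 1 bandit ← the basement.  (the basement: 2M 1B; the rooftop: 3M 2B)
7. 2 merchants and 1 bandit → the rooftop.  (the basement: 0M 0B; the rooftop: 5M 3B)

7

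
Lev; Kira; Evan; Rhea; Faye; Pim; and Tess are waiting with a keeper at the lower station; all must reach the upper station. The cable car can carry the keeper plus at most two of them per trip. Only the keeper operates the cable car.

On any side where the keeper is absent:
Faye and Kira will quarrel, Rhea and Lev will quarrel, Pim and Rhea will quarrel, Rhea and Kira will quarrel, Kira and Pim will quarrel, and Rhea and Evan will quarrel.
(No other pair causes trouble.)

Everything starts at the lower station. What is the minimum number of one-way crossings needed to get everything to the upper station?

11

Counting alone: the keeper can take at most 2 across per trip to the upper station, so moving all 7 needs at least 4 loaded trips out, with a return between consecutive ones — at least 7 crossings.
The safety rule pushes this higher. Following every safe sequence of crossings, the most of the 7 that can be at the upper station as the cable car arrives there on crossings 7, 9 is 5, 6 respectively — never all 7.
So no plan with fewer than 11 crossings exists, and this one achieves 11:
1. Keeper goes to the upper station with Kira and Rhea.
2. Keeper goes back to the lower station with Kira.
3. Keeper goes to the upper station with Kira and Lev.
4. Keeper goes back to the lower station with Rhea.
5. Keeper goes to the upper station with Evan and Rhea.
6. Keeper goes back to the lower station with Rhea.
7. Keeper goes to the upper station with Rhea and Tess.
8. Keeper goes back to the lower station with Rhea.
9. Keeper goes to the upper station with Faye and Pim.
10. Keeper goes back to the lower station with Kira.
11. Keeper goes to the upper station with Kira and Rhea.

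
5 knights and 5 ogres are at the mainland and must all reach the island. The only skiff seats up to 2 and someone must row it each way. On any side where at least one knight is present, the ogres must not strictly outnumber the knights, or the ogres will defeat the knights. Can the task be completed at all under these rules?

Following every safe sequence of crossings from the start, the most of the 10 that can be at the island as the skiff arrives there on crossings 1, 3, 5, 7 is 2, 3, 4, 5 respectively; the best ever achieved is 5 of 10.
From crossing 9 on, no configuration arises that was not already reachable earlier: only 13 distinct safe configurations (who is on which side, and where the skiff is) can ever be reached, none of them has everyone across, and every continuation just revisits them. They are: 0 knights + 0 ogres across (skiff back at the start); 0 knights + 1 ogre across (skiff there); 0 knights + 1 ogre across (skiff back at the start); 0 knights + 2 ogres across (skiff there); 0 knights + 2 ogres across (skiff back at the start); 0 knights + 3 ogres across (skiff there); 0 knights + 3 ogres across (skiff back at the start); 0 knights + 4 ogres across (skiff there); 0 knights + 4 ogres across (skiff back at the start); 0 knights + 5 ogres across (skiff there); 1 knight + 1 ogre across (skiff there); 1 knight + 1 ogre across (skiff back at the start); 2 knights + 2 ogres across (skiff there). So no valid plan exists.

No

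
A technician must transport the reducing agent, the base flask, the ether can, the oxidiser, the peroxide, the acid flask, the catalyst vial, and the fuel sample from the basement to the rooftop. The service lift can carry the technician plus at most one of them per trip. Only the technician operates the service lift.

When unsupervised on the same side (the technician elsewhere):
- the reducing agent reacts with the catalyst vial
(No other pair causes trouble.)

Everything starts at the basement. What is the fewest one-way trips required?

15

Counting alone: the technician can take at most 1 across per trip to the rooftop, so moving all 8 needs at least 8 loaded trips out, with a return between consecutive ones — at least 15 crossings.
The plan below uses exactly 15 crossings, so it is optimal:
1. Technician goes to the rooftop with the reducing agent.
2. Technician goes back to the basement alone.
3. Technician goes to the rooftop with the base flask.
4. Technician goes back to the basement alone.
5. Technician goes to the rooftop with the ether can.
6. Technician goes back to the basement alone.
7. Technician goes to the rooftop with the oxidiser.
8. Technician goes back to the basement alone.
9. Technician goes to the rooftop with the peroxide.
10. Technician goes back to the basement alone.
11. Technician goes to the rooftop with the acid flask.
12. Technician goes back to the basement alone.
13. Technician goes to the rooftop with the fuel sample.
14. Technician goes back to the basement alone.
15. Technician goes to the rooftop with the catalyst vial.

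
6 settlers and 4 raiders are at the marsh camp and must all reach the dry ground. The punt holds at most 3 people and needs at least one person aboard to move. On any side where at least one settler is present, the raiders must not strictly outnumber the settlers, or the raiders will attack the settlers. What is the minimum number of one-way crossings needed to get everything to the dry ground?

Counting alone: each trip to the dry ground takes at most 3 across and each return brings at least 1 back, so after t trips out (and t−1 returns) at most 3t − (t−1) of the 10 are across; that first reaches 10 at t = 5, so at least 9 crossings are needed.
The plan below uses exactly 9 crossings, so it is optimal:
1. 2 raiders → the dry ground.  (the marsh camp: 6S 2R; the dry ground: 0S 2R)
2. 1 raider ← the marsh camp.  (the marsh camp: 6S 3R; the dry ground: 0S 1R)
3. 3 raiders → the dry ground.  (the marsh camp: 6S 0R; the dry ground: 0S 4R)
4. 1 raider ← the marsh camp.  (the marsh camp: 6S 1R; the dry ground: 0S 3R)
5. 3 settlers → the dry ground.  (the marsh camp: 3S 1R; the dry ground: 3S 3R)
6. 1 raider ← the marsh camp.  (the marsh camp: 3S 2R; the dry ground: 3S 2R)
7. 1 settler and 2 raiders → the dry ground.  (the marsh camp: 2S 0R; the dry ground: 4S 4R)
8. 1 raider ← the marsh camp.  (the marsh camp: 2S 1R; the dry ground: 4S 3R)
9. 2 settlers and 1 raider → the dry ground.  (the marsh camp: 0S 0R; the dry ground: 6S 4R)

9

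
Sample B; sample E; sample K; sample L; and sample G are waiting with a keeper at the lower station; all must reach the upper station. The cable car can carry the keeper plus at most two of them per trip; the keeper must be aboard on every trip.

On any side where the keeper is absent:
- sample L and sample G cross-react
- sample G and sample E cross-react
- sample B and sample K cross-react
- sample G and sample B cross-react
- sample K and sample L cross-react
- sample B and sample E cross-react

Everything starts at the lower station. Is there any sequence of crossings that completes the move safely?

Whatever the first load, the items left behind include a forbidden pair without the keeper. No opening move is safe, so no plan exists.

No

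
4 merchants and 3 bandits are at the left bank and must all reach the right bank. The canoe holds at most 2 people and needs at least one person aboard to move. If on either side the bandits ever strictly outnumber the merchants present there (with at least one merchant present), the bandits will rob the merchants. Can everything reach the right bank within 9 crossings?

No

Counting alone: each trip to the right bank takes at most 2 across and each return brings at least 1 back, so after t trips out (and t−1 returns) at most 2t − (t−1) of the 7 are across; that first reaches 7 at t = 6, so at least 11 crossings are needed.
Since 9 < 11, 9 crossings cannot be enough. (The shortest complete plan in fact takes 11:)
1. 2 bandits → the right bank.  (the left bank: 4M 1B; the right bank: 0M 2B)
2. 1 bandit ← the left bank.  (the left bank: 4M 2B; the right bank: 0M 1B)
3. 2 bandits → the right bank.  (the left bank: 4M 0B; the right bank: 0M 3B)
4. 1 bandit ← the left bank.  (the left bank: 4M 1B; the right bank: 0M 2B)
5. 2 merchants → the right bank.  (the left bank: 2M 1B; the right bank: 2M 2B)
6. 1 bandit ← the left bank.  (the left bank: 2M 2B; the right bank: 2M 1B)
7. 1 merchant and 1 bandit → the right bank.  (the left bank: 1M 1B; the right bank: 3M 2B)
8. 1 merchant ← the left bank.  (the left bank: 2M 1B; the right bank: 2M 2B)
9. 1 merchant and 1 bandit → the right bank.  (the left bank: 1M 0B; the right bank: 3M 3B)
10. 1 bandit ← the left bank.  (the left bank: 1M 1B; the right bank: 3M 2B)
11. 1 merchant and 1 bandit → the right bank.  (the left bank: 0M 0B; the right bank: 4M 3B)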